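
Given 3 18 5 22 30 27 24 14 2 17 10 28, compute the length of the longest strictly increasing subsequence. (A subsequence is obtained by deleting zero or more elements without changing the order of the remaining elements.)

One longest increasing subsequence is 3, 18, 22, 27, 28 (positions 1,2,4,6,12), of length 5; no longer one exists.

5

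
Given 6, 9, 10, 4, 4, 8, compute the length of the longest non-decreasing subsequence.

Let dp[i] be the longest non-decreasing subsequence ending at position i. Then dp = [1, 2, 3, 1, 2, 3].
The maximum is 3; one witness is 6, 9, 10 at positions 1,2,3.

3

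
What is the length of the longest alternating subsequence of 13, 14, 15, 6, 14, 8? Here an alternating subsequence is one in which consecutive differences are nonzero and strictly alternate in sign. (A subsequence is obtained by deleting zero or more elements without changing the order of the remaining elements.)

5

A longest alternating subsequence is 13, 14, 6, 14, 8 (positions 1,2,4,5,6); its 4 consecutive differences strictly alternate in sign, and length 5 is optimal.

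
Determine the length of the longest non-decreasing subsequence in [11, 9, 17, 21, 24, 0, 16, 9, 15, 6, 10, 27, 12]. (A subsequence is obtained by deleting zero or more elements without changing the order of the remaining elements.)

Scanning left to right, the best length ending at each element is: 11→1, 9→1, 17→2, 21→3, 24→4, 0→1, 16→2, 9→2, 15→3, 6→2, 10→3, 27→5, 12→4.
So the longest non-decreasing subsequence has length 5, e.g. 11, 17, 21, 24, 27.

5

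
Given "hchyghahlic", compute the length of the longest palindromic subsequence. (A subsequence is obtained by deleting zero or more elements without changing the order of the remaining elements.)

5

One longest palindromic subsequence is chahc (positions 2,6,7,8,11); it reads the same forward and backward, and the interval DP gives dp[1][11] = 5.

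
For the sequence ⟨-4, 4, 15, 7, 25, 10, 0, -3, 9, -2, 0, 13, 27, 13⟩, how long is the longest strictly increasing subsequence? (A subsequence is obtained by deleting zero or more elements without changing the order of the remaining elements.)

One longest increasing subsequence is -4, 4, 7, 10, 13, 27 (positions 1,2,4,6,12,13), of length 6; no longer one exists.

6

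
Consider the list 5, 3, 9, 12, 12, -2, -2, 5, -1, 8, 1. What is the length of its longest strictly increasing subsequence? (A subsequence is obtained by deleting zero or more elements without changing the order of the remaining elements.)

Scanning left to right, the best length ending at each element is: 5→1, 3→1, 9→2, 12→3, 12→3, -2→1, -2→1, 5→2, -1→2, 8→3, 1→3.
So the longest increasing subsequence has length 3, e.g. 5, 9, 12.

3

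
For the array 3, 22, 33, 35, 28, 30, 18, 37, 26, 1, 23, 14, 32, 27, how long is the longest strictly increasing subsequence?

5

One longest increasing subsequence is 3, 22, 33, 35, 37 (positions 1,2,3,4,8), of length 5; no longer one exists.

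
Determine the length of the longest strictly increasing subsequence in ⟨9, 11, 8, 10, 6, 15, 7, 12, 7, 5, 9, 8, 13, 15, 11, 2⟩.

5

Scanning left to right, the best length ending at each element is: 9→1, 11→2, 8→1, 10→2, 6→1, 15→3, 7→2, 12→3, 7→2, 5→1, 9→3, 8→3, 13→4, 15→5, 11→4, 2→1.
So the longest increasing subsequence has length 5, e.g. 9, 11, 12, 13, 15.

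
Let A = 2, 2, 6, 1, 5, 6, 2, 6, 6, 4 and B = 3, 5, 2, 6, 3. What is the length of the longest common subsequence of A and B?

A longest common subsequence is 5, 2, 6 (length 3); the LCS DP confirms no longer common subsequence exists.

3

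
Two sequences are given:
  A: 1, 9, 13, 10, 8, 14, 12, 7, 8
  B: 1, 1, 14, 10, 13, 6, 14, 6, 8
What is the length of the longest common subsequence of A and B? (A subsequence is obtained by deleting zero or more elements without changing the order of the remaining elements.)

4

Backtracking the LCS table gives one alignment: 1 (A1,B2) → 13 (A3,B5) → 14 (A6,B7) → 8 (A9,B9).
So the longest common subsequence has length 4.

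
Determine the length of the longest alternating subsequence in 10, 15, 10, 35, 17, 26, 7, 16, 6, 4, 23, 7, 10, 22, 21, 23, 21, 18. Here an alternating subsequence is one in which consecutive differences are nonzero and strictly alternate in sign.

A longest alternating subsequence is 10, 15, 10, 35, 17, 26, 7, 16, 6, 23, 7, 22, 21, 23, 21 (positions 1,2,3,4,5,6,7,8,9,11,12,14,15,16,17); its 14 consecutive differences strictly alternate in sign, and length 15 is optimal.

15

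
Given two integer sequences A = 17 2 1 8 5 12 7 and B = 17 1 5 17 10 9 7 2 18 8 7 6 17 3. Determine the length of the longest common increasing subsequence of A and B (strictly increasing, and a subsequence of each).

For each value that appears in both, track the longest common increasing run ending there.
The best achievable length is 3; one witness is 1, 5, 7 (A-positions 3,5,7, B-positions 2,3,7).

3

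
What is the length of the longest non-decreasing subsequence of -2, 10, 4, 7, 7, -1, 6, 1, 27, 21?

Let dp[i] be the longest non-decreasing subsequence ending at position i. Then dp = [1, 2, 2, 3, 4, 2, 3, 3, 5, 5].
The maximum is 5; one witness is -2, 4, 7, 7, 27 at positions 1,3,4,5,9.

5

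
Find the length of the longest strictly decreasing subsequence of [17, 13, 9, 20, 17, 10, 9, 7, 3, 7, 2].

7

One longest decreasing subsequence is 17, 13, 10, 9, 7, 3, 2 (positions 1,2,6,7,8,9,11), of length 7; no longer one exists.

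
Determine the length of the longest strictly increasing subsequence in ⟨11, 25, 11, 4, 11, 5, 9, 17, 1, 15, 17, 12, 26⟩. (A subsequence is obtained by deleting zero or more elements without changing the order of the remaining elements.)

6

Let dp[i] be the longest increasing subsequence ending at position i. Then dp = [1, 2, 1, 1, 2, 2, 3, 4, 1, 4, 5, 4, 6].
The maximum is 6; one witness is 4, 5, 9, 15, 17, 26 at positions 4,6,7,10,11,13.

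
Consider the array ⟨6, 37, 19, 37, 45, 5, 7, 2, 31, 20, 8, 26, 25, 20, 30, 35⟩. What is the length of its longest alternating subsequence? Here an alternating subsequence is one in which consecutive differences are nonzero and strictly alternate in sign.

12

Track the best alternating length ending on an up-step vs a down-step at each position: up/down = 1/1, 2/1, 2/3, 4/1, 4/1, 1/5, 6/5, 1/7, 8/5, 8/9, 8/9, 10/9, 10/11, 10/11, 12/9, 12/5.
The maximum over both is 12; one such subsequence is 6, 37, 19, 37, 5, 7, 2, 31, 20, 26, 25, 30.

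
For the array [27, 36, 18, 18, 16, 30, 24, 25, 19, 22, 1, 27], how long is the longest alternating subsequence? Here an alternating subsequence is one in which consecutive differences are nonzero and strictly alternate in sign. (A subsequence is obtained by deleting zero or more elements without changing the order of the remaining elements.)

Track the best alternating length ending on an up-step vs a down-step at each position: up/down = 1/1, 2/1, 1/3, 1/3, 1/3, 4/3, 4/5, 6/5, 4/7, 8/7, 1/9, 10/5.
The maximum over both is 10; one such subsequence is 27, 36, 18, 30, 24, 25, 19, 22, 1, 27.

10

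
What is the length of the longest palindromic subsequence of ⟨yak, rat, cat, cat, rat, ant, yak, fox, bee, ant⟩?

Using dp[i][j] = 2 + dp[i+1][j−1] if the ends match, else max(dp[i+1][j], dp[i][j−1]):
dp[1][10] = 6. A witness is yak rat cat cat rat yak at positions 1,2,3,4,5,7.

6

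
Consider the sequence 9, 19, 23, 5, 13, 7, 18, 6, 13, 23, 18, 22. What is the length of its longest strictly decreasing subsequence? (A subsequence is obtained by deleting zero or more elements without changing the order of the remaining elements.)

One longest decreasing subsequence is 19, 13, 7, 6 (positions 2,5,6,8), of length 4; no longer one exists.

4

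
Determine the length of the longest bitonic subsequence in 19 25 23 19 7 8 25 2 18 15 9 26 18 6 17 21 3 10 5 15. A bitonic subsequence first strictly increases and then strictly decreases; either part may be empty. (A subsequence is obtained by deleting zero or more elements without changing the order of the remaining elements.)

Let inc[i] be the LIS ending at i and dec[i] the longest strictly decreasing subsequence starting at i. inc = [1, 2, 2, 1, 1, 2, 3, 1, 3, 3, 3, 4, 4, 2, 4, 5, 2, 4, 3, 5], dec = [6, 8, 7, 6, 3, 3, 6, 1, 5, 4, 3, 5, 4, 2, 3, 3, 1, 2, 1, 1].
max_i inc[i]+dec[i]−1 = 9, with one witness 19, 25, 23, 19, 18, 15, 9, 6, 5.

9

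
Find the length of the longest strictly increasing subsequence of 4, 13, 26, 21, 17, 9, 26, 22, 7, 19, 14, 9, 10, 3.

4

One longest increasing subsequence is 4, 13, 21, 26 (positions 1,2,4,7), of length 4; no longer one exists.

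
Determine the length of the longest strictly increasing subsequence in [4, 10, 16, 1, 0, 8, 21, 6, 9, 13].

4

Let dp[i] be the longest increasing subsequence ending at position i. Then dp = [1, 2, 3, 1, 1, 2, 4, 2, 3, 4].
The maximum is 4; one witness is 4, 10, 16, 21 at positions 1,2,3,7.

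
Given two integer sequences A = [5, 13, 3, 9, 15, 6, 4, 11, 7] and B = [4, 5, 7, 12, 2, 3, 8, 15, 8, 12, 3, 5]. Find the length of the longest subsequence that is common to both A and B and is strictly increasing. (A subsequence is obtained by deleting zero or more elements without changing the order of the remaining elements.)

For each value that appears in both, track the longest common increasing run ending there.
The best achievable length is 2; one witness is 4, 7 (A-positions 7,9, B-positions 1,3).

2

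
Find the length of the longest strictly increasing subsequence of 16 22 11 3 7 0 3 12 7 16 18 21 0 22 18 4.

7

Scanning left to right, the best length ending at each element is: 16→1, 22→2, 11→1, 3→1, 7→2, 0→1, 3→2, 12→3, 7→3, 16→4, 18→5, 21→6, 0→1, 22→7, 18→5, 4→3.
So the longest increasing subsequence has length 7, e.g. 3, 7, 12, 16, 18, 21, 22.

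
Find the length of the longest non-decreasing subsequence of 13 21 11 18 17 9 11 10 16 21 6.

4

Let dp[i] be the longest non-decreasing subsequence ending at position i. Then dp = [1, 2, 1, 2, 2, 1, 2, 2, 3, 4, 1].
The maximum is 4; one witness is 11, 11, 16, 21 at positions 3,7,9,10.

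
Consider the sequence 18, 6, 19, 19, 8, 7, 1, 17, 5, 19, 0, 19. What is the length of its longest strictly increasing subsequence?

Scanning left to right, the best length ending at each element is: 18→1, 6→1, 19→2, 19→2, 8→2, 7→2, 1→1, 17→3, 5→2, 19→4, 0→1, 19→4.
So the longest increasing subsequence has length 4, e.g. 6, 8, 17, 19.

4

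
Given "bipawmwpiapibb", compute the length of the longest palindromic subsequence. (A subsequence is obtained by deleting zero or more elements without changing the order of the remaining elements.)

Using dp[i][j] = 2 + dp[i+1][j−1] if the ends match, else max(dp[i+1][j], dp[i][j−1]):
dp[1][14] = 11. A witness is bipawmwapib at positions 1,2,3,4,5,6,7,10,11,12,14.

11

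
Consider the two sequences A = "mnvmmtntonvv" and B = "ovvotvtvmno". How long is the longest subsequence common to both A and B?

A longest common subsequence is vmno (length 4); the LCS DP confirms no longer common subsequence exists.

4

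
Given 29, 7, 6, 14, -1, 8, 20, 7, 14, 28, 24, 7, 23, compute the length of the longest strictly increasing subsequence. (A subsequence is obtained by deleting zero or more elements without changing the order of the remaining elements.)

Let dp[i] be the longest increasing subsequence ending at position i. Then dp = [1, 1, 1, 2, 1, 2, 3, 2, 3, 4, 4, 2, 4].
The maximum is 4; one witness is 7, 14, 20, 28 at positions 2,4,7,10.

4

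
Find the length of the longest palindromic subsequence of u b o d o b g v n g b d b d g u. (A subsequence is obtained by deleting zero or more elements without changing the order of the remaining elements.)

11

One longest palindromic subsequence is ubdbgngbdbu (positions 1,2,4,6,7,9,10,11,12,13,16); it reads the same forward and backward, and the interval DP gives dp[1][16] = 11.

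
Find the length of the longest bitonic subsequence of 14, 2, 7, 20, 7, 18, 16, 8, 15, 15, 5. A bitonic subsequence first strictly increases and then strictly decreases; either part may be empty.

One longest bitonic subsequence is 2, 7, 20, 18, 16, 15, 5 (positions 2,3,4,6,7,10,11): it rises to 20 then falls. Length 7 is optimal.

7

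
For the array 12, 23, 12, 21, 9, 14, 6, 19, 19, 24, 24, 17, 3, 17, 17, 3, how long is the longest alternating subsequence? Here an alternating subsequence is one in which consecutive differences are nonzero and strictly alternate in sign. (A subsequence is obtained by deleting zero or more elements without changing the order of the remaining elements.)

A longest alternating subsequence is 12, 23, 12, 21, 9, 14, 6, 19, 3, 17, 3 (positions 1,2,3,4,5,6,7,8,13,14,16); its 10 consecutive differences strictly alternate in sign, and length 11 is optimal.

11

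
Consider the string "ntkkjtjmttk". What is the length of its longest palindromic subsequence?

Using dp[i][j] = 2 + dp[i+1][j−1] if the ends match, else max(dp[i+1][j], dp[i][j−1]):
dp[1][11] = 5. A witness is ktttk at positions 3,6,9,10,11.

5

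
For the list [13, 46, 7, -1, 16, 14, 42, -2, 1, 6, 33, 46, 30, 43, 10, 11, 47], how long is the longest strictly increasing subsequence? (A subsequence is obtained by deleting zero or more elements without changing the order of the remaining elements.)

6

One longest increasing subsequence is -1, 1, 6, 33, 46, 47 (positions 4,9,10,11,12,17), of length 6; no longer one exists.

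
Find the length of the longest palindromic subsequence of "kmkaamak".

6

Using dp[i][j] = 2 + dp[i+1][j−1] if the ends match, else max(dp[i+1][j], dp[i][j−1]):
dp[1][8] = 6. A witness is kmaamk at positions 1,2,4,5,6,8.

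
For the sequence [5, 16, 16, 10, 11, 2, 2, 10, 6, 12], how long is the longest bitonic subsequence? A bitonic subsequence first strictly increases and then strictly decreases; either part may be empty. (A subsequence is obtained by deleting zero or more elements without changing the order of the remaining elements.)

5

One longest bitonic subsequence is 5, 16, 11, 10, 6 (positions 1,2,5,8,9): it rises to 16 then falls. Length 5 is optimal.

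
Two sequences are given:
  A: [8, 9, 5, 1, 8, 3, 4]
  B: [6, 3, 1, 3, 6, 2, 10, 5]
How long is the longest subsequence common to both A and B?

2

Backtracking the LCS table gives one alignment: 1 (A4,B3) → 3 (A6,B4).
So the longest common subsequence has length 2.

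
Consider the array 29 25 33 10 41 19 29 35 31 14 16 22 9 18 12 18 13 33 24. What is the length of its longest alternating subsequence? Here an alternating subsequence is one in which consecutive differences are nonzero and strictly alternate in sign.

A longest alternating subsequence is 29, 25, 33, 10, 41, 19, 29, 14, 16, 9, 18, 12, 18, 13, 33, 24 (positions 1,2,3,4,5,6,7,10,11,13,14,15,16,17,18,19); its 15 consecutive differences strictly alternate in sign, and length 16 is optimal.

16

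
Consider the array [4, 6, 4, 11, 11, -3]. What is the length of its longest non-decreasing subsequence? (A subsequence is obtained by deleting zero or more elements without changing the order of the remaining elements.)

Scanning left to right, the best length ending at each element is: 4→1, 6→2, 4→2, 11→3, 11→4, -3→1.
So the longest non-decreasing subsequence has length 4, e.g. 4, 6, 11, 11.

4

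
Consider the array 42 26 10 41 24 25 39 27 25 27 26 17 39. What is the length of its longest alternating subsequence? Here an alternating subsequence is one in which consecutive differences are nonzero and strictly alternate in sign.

Track the best alternating length ending on an up-step vs a down-step at each position: up/down = 1/1, 1/2, 1/2, 3/2, 3/4, 5/4, 5/4, 5/6, 5/6, 7/6, 7/8, 3/8, 9/4.
The maximum over both is 9; one such subsequence is 42, 26, 41, 24, 39, 25, 27, 26, 39.

9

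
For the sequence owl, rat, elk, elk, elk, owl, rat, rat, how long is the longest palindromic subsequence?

5

One longest palindromic subsequence is rat elk elk elk rat (positions 2,3,4,5,8); it reads the same forward and backward, and the interval DP gives dp[1][8] = 5.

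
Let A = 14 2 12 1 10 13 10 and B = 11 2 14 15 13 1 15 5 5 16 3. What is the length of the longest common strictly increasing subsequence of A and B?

2

For each value that appears in both, track the longest common increasing run ending there.
The best achievable length is 2; one witness is 2, 13 (A-positions 2,6, B-positions 2,5).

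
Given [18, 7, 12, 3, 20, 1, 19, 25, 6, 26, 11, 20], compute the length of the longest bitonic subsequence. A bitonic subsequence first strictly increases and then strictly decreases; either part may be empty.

One longest bitonic subsequence is 7, 12, 20, 25, 26, 20 (positions 2,3,5,8,10,12): it rises to 26 then falls. Length 6 is optimal.

6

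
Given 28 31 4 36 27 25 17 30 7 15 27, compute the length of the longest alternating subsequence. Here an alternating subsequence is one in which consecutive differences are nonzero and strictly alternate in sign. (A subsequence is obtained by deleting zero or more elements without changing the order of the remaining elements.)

8

A longest alternating subsequence is 28, 31, 4, 36, 27, 30, 7, 15 (positions 1,2,3,4,5,8,9,10); its 7 consecutive differences strictly alternate in sign, and length 8 is optimal.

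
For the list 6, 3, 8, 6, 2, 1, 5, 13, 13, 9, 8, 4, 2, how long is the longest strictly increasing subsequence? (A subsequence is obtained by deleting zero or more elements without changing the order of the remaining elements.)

3

Scanning left to right, the best length ending at each element is: 6→1, 3→1, 8→2, 6→2, 2→1, 1→1, 5→2, 13→3, 13→3, 9→3, 8→3, 4→2, 2→2.
So the longest increasing subsequence has length 3, e.g. 6, 8, 13.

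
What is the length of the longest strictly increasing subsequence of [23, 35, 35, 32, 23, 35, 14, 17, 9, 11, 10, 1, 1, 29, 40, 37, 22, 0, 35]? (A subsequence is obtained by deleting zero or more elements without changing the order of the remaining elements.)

4

Let dp[i] be the longest increasing subsequence ending at position i. Then dp = [1, 2, 2, 2, 1, 3, 1, 2, 1, 2, 2, 1, 1, 3, 4, 4, 3, 1, 4].
The maximum is 4; one witness is 23, 32, 35, 40 at positions 1,4,6,15.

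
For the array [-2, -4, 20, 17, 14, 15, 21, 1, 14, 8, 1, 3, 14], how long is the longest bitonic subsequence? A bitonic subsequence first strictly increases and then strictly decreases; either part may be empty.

Let inc[i] be the LIS ending at i and dec[i] the longest strictly decreasing subsequence starting at i. inc = [1, 1, 2, 2, 2, 3, 4, 2, 3, 3, 2, 3, 4], dec = [2, 1, 6, 5, 3, 4, 4, 1, 3, 2, 1, 1, 1].
max_i inc[i]+dec[i]−1 = 7, with one witness -2, 20, 17, 15, 14, 8, 3.

7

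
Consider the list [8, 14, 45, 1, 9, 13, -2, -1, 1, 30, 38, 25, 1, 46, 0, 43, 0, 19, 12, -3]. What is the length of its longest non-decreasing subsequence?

Let dp[i] be the longest non-decreasing subsequence ending at position i. Then dp = [1, 2, 3, 1, 2, 3, 1, 2, 3, 4, 5, 4, 4, 6, 3, 6, 4, 5, 5, 1].
The maximum is 6; one witness is 8, 9, 13, 30, 38, 46 at positions 1,5,6,10,11,14.

6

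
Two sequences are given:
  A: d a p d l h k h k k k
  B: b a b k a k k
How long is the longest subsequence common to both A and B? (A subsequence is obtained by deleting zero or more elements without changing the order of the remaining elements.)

Backtracking the LCS table gives one alignment: a (A2,B2) → k (A7,B4) → k (A10,B6) → k (A11,B7).
So the longest common subsequence has length 4.

4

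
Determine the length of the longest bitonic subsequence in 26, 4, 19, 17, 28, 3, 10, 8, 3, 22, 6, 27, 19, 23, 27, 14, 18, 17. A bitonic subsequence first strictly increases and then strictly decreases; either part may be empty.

Let inc[i] be the LIS ending at i and dec[i] the longest strictly decreasing subsequence starting at i. inc = [1, 1, 2, 2, 3, 1, 2, 2, 1, 3, 2, 4, 3, 4, 5, 3, 4, 4], dec = [6, 2, 5, 4, 5, 1, 3, 2, 1, 4, 1, 4, 3, 3, 3, 1, 2, 1].
max_i inc[i]+dec[i]−1 = 7, with one witness 4, 19, 28, 27, 23, 18, 17.

7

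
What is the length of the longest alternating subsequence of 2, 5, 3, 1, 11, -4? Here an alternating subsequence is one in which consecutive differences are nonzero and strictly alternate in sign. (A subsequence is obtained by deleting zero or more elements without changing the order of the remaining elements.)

5

A longest alternating subsequence is 2, 5, 3, 11, -4 (positions 1,2,3,5,6); its 4 consecutive differences strictly alternate in sign, and length 5 is optimal.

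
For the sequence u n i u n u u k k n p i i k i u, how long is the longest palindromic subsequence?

Using dp[i][j] = 2 + dp[i+1][j−1] if the ends match, else max(dp[i+1][j], dp[i][j−1]):
dp[1][16] = 8. A witness is uikiikiu at positions 1,3,8,12,13,14,15,16.

8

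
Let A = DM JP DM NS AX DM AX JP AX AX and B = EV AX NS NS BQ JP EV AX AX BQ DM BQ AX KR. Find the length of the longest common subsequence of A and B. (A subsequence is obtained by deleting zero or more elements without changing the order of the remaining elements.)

4

A longest common subsequence is JP, AX, DM, AX (length 4); the LCS DP confirms no longer common subsequence exists.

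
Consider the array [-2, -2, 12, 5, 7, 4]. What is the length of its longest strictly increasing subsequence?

3

Let dp[i] be the longest increasing subsequence ending at position i. Then dp = [1, 1, 2, 2, 3, 2].
The maximum is 3; one witness is -2, 5, 7 at positions 1,4,5.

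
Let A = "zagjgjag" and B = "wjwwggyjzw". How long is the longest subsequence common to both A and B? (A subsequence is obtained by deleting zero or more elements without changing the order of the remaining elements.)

3

A longest common subsequence is ggj (length 3); the LCS DP confirms no longer common subsequence exists.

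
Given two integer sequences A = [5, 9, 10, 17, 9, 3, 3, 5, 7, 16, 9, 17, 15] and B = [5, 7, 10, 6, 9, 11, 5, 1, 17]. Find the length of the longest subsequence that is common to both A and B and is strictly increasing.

4

For each value that appears in both, track the longest common increasing run ending there.
The best achievable length is 4; one witness is 5, 7, 9, 17 (A-positions 1,9,11,12, B-positions 1,2,5,9).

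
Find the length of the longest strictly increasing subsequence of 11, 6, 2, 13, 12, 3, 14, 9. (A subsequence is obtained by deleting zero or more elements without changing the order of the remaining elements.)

3

Let dp[i] be the longest increasing subsequence ending at position i. Then dp = [1, 1, 1, 2, 2, 2, 3, 3].
The maximum is 3; one witness is 11, 13, 14 at positions 1,4,7.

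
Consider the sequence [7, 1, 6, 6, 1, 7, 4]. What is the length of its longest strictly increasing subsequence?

3

Let dp[i] be the longest increasing subsequence ending at position i. Then dp = [1, 1, 2, 2, 1, 3, 2].
The maximum is 3; one witness is 1, 6, 7 at positions 2,3,6.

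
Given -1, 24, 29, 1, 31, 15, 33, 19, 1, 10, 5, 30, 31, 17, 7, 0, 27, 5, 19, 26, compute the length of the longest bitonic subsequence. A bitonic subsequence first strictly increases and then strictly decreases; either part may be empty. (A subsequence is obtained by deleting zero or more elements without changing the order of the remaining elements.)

Let inc[i] be the LIS ending at i and dec[i] the longest strictly decreasing subsequence starting at i. inc = [1, 2, 3, 2, 4, 3, 5, 4, 2, 3, 3, 5, 6, 4, 4, 2, 5, 3, 5, 6], dec = [1, 5, 5, 2, 5, 4, 5, 4, 2, 3, 2, 4, 4, 3, 2, 1, 2, 1, 1, 1].
max_i inc[i]+dec[i]−1 = 9, with one witness -1, 24, 29, 31, 33, 31, 17, 7, 5.

9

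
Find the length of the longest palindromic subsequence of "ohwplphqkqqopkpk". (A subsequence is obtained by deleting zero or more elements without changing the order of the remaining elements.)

One longest palindromic subsequence is ppqqqpp (positions 4,6,8,10,11,13,15); it reads the same forward and backward, and the interval DP gives dp[1][16] = 7.

7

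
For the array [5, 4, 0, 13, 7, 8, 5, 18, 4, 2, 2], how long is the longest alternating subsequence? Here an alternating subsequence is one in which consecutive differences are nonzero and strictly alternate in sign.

A longest alternating subsequence is 5, 4, 13, 7, 8, 5, 18, 4 (positions 1,2,4,5,6,7,8,9); its 7 consecutive differences strictly alternate in sign, and length 8 is optimal.

8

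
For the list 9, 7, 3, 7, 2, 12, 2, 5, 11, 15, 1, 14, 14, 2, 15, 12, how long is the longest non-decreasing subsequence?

Let dp[i] be the longest non-decreasing subsequence ending at position i. Then dp = [1, 1, 1, 2, 1, 3, 2, 3, 4, 5, 1, 5, 6, 3, 7, 5].
The maximum is 7; one witness is 2, 2, 5, 11, 14, 14, 15 at positions 5,7,8,9,12,13,15.

7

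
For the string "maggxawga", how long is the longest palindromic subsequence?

Using dp[i][j] = 2 + dp[i+1][j−1] if the ends match, else max(dp[i+1][j], dp[i][j−1]):
dp[1][9] = 5. A witness is agwga at positions 2,3,7,8,9.

5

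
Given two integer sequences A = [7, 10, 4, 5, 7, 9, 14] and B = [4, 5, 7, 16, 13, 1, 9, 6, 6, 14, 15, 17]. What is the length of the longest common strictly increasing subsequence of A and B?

A longest common strictly increasing subsequence is 4, 5, 7, 9, 14 (length 5); it appears in order in both A and B, and no longer such subsequence exists.

5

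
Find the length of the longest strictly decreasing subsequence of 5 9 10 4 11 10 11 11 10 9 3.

4

Let dp[i] be the longest decreasing subsequence ending at position i. Then dp = [1, 1, 1, 2, 1, 2, 1, 1, 2, 3, 4].
The maximum is 4; one witness is 11, 10, 9, 3 at positions 5,6,10,11.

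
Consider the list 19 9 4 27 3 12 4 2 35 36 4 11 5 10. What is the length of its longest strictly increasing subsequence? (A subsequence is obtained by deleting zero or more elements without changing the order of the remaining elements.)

Let dp[i] be the longest increasing subsequence ending at position i. Then dp = [1, 1, 1, 2, 1, 2, 2, 1, 3, 4, 2, 3, 3, 4].
The maximum is 4; one witness is 19, 27, 35, 36 at positions 1,4,9,10.

4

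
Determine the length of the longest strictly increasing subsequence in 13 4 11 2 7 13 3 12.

One longest increasing subsequence is 4, 11, 13 (positions 2,3,6), of length 3; no longer one exists.

3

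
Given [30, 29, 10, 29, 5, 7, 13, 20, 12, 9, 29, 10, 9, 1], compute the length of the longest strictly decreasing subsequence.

Scanning left to right, the best length ending at each element is: 30→1, 29→2, 10→3, 29→2, 5→4, 7→4, 13→3, 20→3, 12→4, 9→5, 29→2, 10→5, 9→6, 1→7.
So the longest decreasing subsequence has length 7, e.g. 30, 29, 13, 12, 10, 9, 1.

7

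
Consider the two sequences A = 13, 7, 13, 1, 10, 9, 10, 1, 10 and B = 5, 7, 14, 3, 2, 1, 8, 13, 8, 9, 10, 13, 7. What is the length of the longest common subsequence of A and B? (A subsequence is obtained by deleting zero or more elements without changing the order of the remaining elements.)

4

Backtracking the LCS table gives one alignment: 7 (A2,B2) → 13 (A3,B8) → 9 (A6,B10) → 10 (A7,B11).
So the longest common subsequence has length 4.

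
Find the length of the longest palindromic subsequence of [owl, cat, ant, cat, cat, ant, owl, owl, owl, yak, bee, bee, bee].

6

One longest palindromic subsequence is owl ant cat cat ant owl (positions 1,3,4,5,6,9); it reads the same forward and backward, and the interval DP gives dp[1][13] = 6.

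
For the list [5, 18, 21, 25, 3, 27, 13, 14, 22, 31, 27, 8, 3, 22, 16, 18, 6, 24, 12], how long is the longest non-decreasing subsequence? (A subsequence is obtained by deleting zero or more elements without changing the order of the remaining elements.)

6

Let dp[i] be the longest non-decreasing subsequence ending at position i. Then dp = [1, 2, 3, 4, 1, 5, 2, 3, 4, 6, 6, 2, 2, 5, 4, 5, 3, 6, 4].
The maximum is 6; one witness is 5, 18, 21, 25, 27, 31 at positions 1,2,3,4,6,10.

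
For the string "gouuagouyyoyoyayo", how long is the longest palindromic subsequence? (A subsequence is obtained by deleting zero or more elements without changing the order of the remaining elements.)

One longest palindromic subsequence is oyyoyoyyo (positions 2,9,10,11,12,13,14,16,17); it reads the same forward and backward, and the interval DP gives dp[1][17] = 9.

9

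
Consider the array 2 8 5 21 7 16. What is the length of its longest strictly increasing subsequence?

One longest increasing subsequence is 2, 5, 7, 16 (positions 1,3,5,6), of length 4; no longer one exists.

4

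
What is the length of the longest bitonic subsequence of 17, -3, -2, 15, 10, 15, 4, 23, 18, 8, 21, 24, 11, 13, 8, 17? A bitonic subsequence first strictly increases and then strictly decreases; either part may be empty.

One longest bitonic subsequence is -3, -2, 10, 15, 18, 21, 24, 13, 8 (positions 2,3,5,6,9,11,12,14,15): it rises to 24 then falls. Length 9 is optimal.

9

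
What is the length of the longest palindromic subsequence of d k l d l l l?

4

Using dp[i][j] = 2 + dp[i+1][j−1] if the ends match, else max(dp[i+1][j], dp[i][j−1]):
dp[1][7] = 4. A witness is llll at positions 3,5,6,7.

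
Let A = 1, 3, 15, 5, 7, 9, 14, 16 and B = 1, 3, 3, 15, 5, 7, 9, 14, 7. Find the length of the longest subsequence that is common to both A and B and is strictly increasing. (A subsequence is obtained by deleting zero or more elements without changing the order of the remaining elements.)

For each value that appears in both, track the longest common increasing run ending there.
The best achievable length is 6; one witness is 1, 3, 5, 7, 9, 14 (A-positions 1,2,4,5,6,7, B-positions 1,2,5,6,7,8).

6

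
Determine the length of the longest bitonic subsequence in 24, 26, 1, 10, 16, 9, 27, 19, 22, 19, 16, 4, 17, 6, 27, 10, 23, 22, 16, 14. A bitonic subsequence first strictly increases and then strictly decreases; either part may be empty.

10

Let inc[i] be the LIS ending at i and dec[i] the longest strictly decreasing subsequence starting at i. inc = [1, 2, 1, 2, 3, 2, 4, 4, 5, 4, 3, 2, 4, 3, 6, 4, 6, 5, 5, 5], dec = [6, 6, 1, 3, 3, 2, 6, 4, 5, 4, 2, 1, 3, 1, 5, 1, 4, 3, 2, 1].
max_i inc[i]+dec[i]−1 = 10, with one witness 1, 10, 16, 19, 22, 27, 23, 22, 16, 14.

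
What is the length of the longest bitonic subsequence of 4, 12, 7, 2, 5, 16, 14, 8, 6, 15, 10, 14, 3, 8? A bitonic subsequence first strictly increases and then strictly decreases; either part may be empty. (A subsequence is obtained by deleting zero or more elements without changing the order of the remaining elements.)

One longest bitonic subsequence is 4, 12, 16, 14, 8, 6, 3 (positions 1,2,6,7,8,9,13): it rises to 16 then falls. Length 7 is optimal.

7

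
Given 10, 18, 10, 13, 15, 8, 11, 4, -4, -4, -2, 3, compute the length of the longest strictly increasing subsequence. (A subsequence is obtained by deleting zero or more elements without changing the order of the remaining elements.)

Scanning left to right, the best length ending at each element is: 10→1, 18→2, 10→1, 13→2, 15→3, 8→1, 11→2, 4→1, -4→1, -4→1, -2→2, 3→3.
So the longest increasing subsequence has length 3, e.g. 10, 13, 15.

3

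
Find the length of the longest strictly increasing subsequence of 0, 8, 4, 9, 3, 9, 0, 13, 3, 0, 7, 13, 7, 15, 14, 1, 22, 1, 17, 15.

6

One longest increasing subsequence is 0, 8, 9, 13, 15, 22 (positions 1,2,4,8,14,17), of length 6; no longer one exists.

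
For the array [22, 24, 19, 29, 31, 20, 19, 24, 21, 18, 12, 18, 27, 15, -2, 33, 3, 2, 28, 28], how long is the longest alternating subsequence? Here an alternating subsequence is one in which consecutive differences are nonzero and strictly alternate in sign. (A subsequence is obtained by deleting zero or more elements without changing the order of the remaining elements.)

12

Track the best alternating length ending on an up-step vs a down-step at each position: up/down = 1/1, 2/1, 1/3, 4/1, 4/1, 4/5, 1/5, 6/5, 6/7, 1/7, 1/7, 8/7, 8/5, 8/9, 1/9, 10/1, 10/11, 10/11, 12/11, 12/11.
The maximum over both is 12; one such subsequence is 22, 24, 19, 29, 20, 24, 12, 18, 15, 33, 3, 28.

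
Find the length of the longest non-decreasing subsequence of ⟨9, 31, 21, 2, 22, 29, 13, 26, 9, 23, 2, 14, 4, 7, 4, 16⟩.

5

Scanning left to right, the best length ending at each element is: 9→1, 31→2, 21→2, 2→1, 22→3, 29→4, 13→2, 26→4, 9→2, 23→4, 2→2, 14→3, 4→3, 7→4, 4→4, 16→5.
So the longest non-decreasing subsequence has length 5, e.g. 2, 2, 4, 7, 16.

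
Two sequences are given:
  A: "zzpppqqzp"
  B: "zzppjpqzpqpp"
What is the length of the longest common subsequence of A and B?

8

A longest common subsequence is zzpppqqp (length 8); the LCS DP confirms no longer common subsequence exists.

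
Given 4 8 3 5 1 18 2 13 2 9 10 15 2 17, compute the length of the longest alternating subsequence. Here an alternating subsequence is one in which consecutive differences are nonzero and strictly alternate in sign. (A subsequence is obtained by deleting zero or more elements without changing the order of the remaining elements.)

12

A longest alternating subsequence is 4, 8, 3, 5, 1, 18, 2, 13, 2, 9, 2, 17 (positions 1,2,3,4,5,6,7,8,9,10,13,14); its 11 consecutive differences strictly alternate in sign, and length 12 is optimal.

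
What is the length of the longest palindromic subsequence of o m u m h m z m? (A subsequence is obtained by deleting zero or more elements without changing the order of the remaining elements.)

One longest palindromic subsequence is mmhmm (positions 2,4,5,6,8); it reads the same forward and backward, and the interval DP gives dp[1][8] = 5.

5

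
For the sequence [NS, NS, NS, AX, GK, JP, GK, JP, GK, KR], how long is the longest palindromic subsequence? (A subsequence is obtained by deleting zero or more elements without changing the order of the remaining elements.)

5

Using dp[i][j] = 2 + dp[i+1][j−1] if the ends match, else max(dp[i+1][j], dp[i][j−1]):
dp[1][10] = 5. A witness is GK JP GK JP GK at positions 5,6,7,8,9.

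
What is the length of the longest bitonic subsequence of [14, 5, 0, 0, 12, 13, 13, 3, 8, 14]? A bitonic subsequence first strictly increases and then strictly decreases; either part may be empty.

One longest bitonic subsequence is 5, 12, 13, 8 (positions 2,5,6,9): it rises to 13 then falls. Length 4 is optimal.

4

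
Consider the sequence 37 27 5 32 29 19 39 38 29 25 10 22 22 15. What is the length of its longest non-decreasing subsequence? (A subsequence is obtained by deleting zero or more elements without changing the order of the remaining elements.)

Scanning left to right, the best length ending at each element is: 37→1, 27→1, 5→1, 32→2, 29→2, 19→2, 39→3, 38→3, 29→3, 25→3, 10→2, 22→3, 22→4, 15→3.
So the longest non-decreasing subsequence has length 4, e.g. 5, 19, 22, 22.

4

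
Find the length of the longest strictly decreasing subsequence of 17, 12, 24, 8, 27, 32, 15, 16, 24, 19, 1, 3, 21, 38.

One longest decreasing subsequence is 17, 12, 8, 1 (positions 1,2,4,11), of length 4; no longer one exists.

4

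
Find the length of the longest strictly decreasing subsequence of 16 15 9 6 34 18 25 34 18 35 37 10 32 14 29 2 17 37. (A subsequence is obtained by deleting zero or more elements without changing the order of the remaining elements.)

5

Scanning left to right, the best length ending at each element is: 16→1, 15→2, 9→3, 6→4, 34→1, 18→2, 25→2, 34→1, 18→3, 35→1, 37→1, 10→4, 32→2, 14→4, 29→3, 2→5, 17→4, 37→1.
So the longest decreasing subsequence has length 5, e.g. 16, 15, 9, 6, 2.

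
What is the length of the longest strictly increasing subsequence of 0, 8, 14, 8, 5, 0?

Let dp[i] be the longest increasing subsequence ending at position i. Then dp = [1, 2, 3, 2, 2, 1].
The maximum is 3; one witness is 0, 8, 14 at positions 1,2,3.

3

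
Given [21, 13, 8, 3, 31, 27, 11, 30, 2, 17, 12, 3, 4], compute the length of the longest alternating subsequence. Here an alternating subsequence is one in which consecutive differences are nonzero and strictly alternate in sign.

A longest alternating subsequence is 21, 13, 31, 27, 30, 2, 17, 3, 4 (positions 1,2,5,6,8,9,10,12,13); its 8 consecutive differences strictly alternate in sign, and length 9 is optimal.

9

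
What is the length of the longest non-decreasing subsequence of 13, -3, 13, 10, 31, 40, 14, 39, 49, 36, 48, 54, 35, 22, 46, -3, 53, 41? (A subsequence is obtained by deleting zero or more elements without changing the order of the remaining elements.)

6

One longest non-decreasing subsequence is 13, 13, 31, 40, 49, 54 (positions 1,3,5,6,9,12), of length 6; no longer one exists.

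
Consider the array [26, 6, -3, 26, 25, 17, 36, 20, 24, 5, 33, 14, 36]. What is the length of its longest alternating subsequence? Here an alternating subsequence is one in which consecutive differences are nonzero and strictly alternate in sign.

11

Track the best alternating length ending on an up-step vs a down-step at each position: up/down = 1/1, 1/2, 1/2, 3/1, 3/4, 3/4, 5/1, 5/6, 7/6, 3/8, 9/6, 9/10, 11/1.
The maximum over both is 11; one such subsequence is 26, 6, 26, 25, 36, 20, 24, 5, 33, 14, 36.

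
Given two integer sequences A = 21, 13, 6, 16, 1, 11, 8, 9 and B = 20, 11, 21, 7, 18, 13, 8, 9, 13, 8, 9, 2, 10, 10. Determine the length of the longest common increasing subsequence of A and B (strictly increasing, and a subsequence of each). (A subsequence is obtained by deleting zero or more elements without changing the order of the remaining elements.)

2

A longest common strictly increasing subsequence is 8, 9 (length 2); it appears in order in both A and B, and no longer such subsequence exists.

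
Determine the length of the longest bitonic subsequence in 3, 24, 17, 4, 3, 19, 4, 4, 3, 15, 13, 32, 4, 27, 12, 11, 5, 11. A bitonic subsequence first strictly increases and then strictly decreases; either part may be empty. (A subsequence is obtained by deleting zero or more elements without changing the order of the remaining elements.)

One longest bitonic subsequence is 3, 24, 19, 15, 13, 12, 11, 5 (positions 1,2,6,10,11,15,16,17): it rises to 24 then falls. Length 8 is optimal.

8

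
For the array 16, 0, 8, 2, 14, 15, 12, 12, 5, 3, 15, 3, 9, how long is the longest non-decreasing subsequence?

Let dp[i] be the longest non-decreasing subsequence ending at position i. Then dp = [1, 1, 2, 2, 3, 4, 3, 4, 3, 3, 5, 4, 5].
The maximum is 5; one witness is 0, 8, 14, 15, 15 at positions 2,3,5,6,11.

5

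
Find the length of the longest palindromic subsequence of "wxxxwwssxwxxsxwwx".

12

Using dp[i][j] = 2 + dp[i+1][j−1] if the ends match, else max(dp[i+1][j], dp[i][j−1]):
dp[1][17] = 12. A witness is wxxxwsswxxxw at positions 1,2,3,4,5,7,8,10,11,12,14,16.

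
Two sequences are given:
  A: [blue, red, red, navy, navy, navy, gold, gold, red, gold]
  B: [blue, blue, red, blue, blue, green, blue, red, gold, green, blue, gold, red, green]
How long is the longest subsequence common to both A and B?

6

Backtracking the LCS table gives one alignment: blue (A1,B2) → red (A2,B3) → red (A3,B8) → gold (A7,B9) → gold (A8,B12) → red (A9,B13).
So the longest common subsequence has length 6.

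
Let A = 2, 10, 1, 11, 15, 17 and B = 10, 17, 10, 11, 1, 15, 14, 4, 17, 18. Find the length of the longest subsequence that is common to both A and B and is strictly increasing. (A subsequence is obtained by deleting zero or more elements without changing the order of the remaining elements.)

4

For each value that appears in both, track the longest common increasing run ending there.
The best achievable length is 4; one witness is 10, 11, 15, 17 (A-positions 2,4,5,6, B-positions 1,4,6,9).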